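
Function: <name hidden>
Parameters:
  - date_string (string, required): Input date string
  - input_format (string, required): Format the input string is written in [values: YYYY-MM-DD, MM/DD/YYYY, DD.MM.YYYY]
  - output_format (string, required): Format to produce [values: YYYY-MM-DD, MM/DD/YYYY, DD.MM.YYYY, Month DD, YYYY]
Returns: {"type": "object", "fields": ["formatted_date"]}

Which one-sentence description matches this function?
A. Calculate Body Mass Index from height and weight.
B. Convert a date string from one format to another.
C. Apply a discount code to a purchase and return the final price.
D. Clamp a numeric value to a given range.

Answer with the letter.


Parameters date_string, input_format, output_format and return ["formatted_date"] fit: Convert a date string from one format to another.
B


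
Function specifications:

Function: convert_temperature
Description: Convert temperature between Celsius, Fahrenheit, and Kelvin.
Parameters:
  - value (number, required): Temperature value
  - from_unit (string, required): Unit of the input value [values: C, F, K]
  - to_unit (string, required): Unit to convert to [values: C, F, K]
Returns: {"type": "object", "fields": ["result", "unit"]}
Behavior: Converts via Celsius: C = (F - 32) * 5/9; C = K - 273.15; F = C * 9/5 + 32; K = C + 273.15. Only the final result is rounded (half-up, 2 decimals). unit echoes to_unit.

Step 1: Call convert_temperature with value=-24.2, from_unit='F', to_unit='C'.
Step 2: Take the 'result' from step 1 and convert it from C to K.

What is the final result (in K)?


Step 1: convert_temperature(value=-24.2, from_unit=F, to_unit=C)
  To C: (-24.2 - 32) * 5/9 = -31.222222
  Target is C: -31.222222
  Round to 2 decimals: -31.22
  -> result = -31.22 C
Step 2: convert_temperature(value=-31.22, from_unit=C, to_unit=K)
  Input already in C: -31.22
  To K: -31.22 + 273.15 = 241.93
  Round to 2 decimals: 241.93
  -> result = 241.93 K
241.93 K


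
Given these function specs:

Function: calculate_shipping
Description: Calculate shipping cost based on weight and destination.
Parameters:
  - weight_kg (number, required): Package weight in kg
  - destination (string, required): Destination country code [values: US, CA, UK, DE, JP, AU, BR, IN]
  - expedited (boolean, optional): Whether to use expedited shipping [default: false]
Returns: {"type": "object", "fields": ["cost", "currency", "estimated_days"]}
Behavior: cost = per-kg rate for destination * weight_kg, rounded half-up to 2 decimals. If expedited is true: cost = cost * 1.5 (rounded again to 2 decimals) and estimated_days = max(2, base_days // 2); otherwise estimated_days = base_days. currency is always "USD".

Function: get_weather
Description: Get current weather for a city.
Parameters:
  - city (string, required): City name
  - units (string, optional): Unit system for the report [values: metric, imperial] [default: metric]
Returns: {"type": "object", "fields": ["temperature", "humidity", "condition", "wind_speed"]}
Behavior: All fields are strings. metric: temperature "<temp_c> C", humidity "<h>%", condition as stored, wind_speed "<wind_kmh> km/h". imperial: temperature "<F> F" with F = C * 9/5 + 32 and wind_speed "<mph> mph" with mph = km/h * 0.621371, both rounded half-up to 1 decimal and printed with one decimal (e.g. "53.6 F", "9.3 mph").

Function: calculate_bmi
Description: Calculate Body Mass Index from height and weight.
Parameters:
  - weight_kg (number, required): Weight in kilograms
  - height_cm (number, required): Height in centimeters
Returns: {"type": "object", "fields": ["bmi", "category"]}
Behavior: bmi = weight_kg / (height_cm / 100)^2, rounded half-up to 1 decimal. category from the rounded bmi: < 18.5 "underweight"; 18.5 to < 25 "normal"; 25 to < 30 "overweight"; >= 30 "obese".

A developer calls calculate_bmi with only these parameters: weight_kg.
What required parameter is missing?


Required parameters: weight_kg, height_cm
Provided: weight_kg
Missing: height_cm
height_cm


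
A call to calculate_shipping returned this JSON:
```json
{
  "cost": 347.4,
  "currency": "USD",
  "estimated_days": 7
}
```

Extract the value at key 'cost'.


347.4


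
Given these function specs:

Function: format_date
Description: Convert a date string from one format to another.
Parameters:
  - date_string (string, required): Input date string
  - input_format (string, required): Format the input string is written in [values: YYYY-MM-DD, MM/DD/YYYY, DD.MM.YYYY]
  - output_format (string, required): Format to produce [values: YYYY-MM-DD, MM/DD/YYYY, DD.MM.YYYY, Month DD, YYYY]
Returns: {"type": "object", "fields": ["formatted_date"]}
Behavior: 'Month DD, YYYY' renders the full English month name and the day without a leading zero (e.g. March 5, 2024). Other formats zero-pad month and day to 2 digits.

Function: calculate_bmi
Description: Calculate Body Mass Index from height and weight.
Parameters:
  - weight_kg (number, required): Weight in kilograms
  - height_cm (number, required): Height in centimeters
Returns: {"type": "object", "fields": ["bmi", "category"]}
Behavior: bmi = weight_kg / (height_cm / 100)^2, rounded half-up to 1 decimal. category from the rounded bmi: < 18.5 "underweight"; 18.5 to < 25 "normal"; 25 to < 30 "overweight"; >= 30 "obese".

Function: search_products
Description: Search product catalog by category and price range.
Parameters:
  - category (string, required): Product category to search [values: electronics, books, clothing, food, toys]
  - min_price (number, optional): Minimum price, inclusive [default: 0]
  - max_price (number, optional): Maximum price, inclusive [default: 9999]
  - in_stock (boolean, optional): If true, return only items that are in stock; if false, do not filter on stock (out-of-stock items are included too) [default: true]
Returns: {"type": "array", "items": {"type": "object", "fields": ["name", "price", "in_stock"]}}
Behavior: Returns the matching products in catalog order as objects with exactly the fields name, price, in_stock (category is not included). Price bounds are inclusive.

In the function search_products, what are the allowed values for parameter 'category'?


The search_products spec declares:
  - category (string, required): Product category to search [values: electronics, books, clothing, food, toys]
Allowed values:
electronics, books, clothing, food, toys


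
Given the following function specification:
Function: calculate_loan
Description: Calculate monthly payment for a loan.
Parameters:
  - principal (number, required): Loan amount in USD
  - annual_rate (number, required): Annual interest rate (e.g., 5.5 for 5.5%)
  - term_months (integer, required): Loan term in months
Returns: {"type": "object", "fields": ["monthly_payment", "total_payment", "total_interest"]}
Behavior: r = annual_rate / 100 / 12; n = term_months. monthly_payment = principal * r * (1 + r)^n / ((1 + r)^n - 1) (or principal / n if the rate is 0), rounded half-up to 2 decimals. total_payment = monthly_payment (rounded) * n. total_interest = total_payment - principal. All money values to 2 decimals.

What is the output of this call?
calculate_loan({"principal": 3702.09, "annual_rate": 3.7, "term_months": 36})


r = 3.7 / 100 / 12 = 0.003083333333 (keep full precision)
(1 + r)^36 = 1.1172041
monthly_payment = 3702.09 * 0.003083333333 * 1.1172041 / (1.1172041 - 1) = 108.807082 -> 108.81
total_payment = 108.81 * 36 = 3917.16
total_interest = 3917.16 - 3702.09 = 215.07
Output:
{"monthly_payment": 108.81, "total_payment": 3917.16, "total_interest": 215.07}


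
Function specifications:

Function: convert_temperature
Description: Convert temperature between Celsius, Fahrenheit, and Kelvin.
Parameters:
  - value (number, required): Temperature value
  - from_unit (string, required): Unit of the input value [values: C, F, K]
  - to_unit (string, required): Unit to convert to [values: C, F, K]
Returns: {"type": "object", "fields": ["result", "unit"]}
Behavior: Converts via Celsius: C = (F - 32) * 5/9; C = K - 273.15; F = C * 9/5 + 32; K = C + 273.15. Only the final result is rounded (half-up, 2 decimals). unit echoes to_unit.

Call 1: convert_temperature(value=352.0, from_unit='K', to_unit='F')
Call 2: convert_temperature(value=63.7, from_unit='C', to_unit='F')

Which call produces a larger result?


Call 1:
  To C: 352 - 273.15 = 78.85
  To F: 78.85 * 9/5 + 32 = 173.93
  Round to 2 decimals: 173.93
  -> 173.93 F
Call 2:
  Input already in C: 63.7
  To F: 63.7 * 9/5 + 32 = 146.66
  Round to 2 decimals: 146.66
  -> 146.66 F
Call 1 (173.93 F)


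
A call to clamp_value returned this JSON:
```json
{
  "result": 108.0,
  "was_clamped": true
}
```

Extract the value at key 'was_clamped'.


true


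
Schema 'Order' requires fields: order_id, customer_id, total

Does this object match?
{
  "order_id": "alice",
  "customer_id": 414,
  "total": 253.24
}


Checking required fields... All present.
Valid - all required fields present


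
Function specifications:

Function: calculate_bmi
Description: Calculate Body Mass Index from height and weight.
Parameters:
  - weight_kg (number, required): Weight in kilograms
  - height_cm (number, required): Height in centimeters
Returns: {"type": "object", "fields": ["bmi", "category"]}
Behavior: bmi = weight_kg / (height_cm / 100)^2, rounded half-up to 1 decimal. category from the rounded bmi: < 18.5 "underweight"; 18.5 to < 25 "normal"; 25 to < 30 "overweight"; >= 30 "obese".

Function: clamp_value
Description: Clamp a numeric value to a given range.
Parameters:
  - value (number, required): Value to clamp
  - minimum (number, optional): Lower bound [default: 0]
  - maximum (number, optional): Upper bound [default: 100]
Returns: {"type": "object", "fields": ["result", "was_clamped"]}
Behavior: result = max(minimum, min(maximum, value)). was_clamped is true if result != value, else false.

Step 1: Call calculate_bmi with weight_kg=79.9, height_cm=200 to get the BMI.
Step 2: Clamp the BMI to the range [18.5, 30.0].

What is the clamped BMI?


Step 1: calculate_bmi(weight_kg=79.9, height_cm=200)
  height_m = 200 / 100 = 2
  bmi = 79.9 / 2^2 = 79.9 / 4 = 19.975 -> 20.0
  18.5 <= 20.0 < 25 -> normal
  -> bmi = 20.0
Step 2: clamp_value(value=20.0, minimum=18.5, maximum=30.0)
  result = max(18.5, min(30.0, 20.0)) = max(18.5, 20.0) = 20.0
  was_clamped = (20.0 != 20.0) = false
  -> result = 20.0
20.0


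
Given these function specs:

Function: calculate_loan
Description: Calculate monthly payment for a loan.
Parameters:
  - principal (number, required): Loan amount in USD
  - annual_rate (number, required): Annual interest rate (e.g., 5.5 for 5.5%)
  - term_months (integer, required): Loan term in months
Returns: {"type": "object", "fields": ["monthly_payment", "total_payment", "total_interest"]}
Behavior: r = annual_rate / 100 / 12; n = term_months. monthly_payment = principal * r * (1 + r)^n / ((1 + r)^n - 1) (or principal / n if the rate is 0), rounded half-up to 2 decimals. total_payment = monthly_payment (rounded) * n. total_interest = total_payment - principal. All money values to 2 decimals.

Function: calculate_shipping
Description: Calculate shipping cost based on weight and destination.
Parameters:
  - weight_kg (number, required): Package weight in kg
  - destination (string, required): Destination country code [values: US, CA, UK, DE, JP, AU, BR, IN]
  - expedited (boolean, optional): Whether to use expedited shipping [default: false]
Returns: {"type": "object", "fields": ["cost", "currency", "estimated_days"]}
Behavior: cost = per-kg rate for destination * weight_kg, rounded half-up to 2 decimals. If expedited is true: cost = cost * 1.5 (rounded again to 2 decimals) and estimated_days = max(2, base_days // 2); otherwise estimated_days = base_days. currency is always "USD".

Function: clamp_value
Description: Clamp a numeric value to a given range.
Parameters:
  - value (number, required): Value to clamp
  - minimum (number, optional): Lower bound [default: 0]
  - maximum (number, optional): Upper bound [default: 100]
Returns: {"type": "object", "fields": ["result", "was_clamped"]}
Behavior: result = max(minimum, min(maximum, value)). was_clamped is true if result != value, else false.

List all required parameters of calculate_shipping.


Parameters of calculate_shipping and their required/optional flag:
  weight_kg: required
  destination: required
  expedited: optional
destination, weight_kg


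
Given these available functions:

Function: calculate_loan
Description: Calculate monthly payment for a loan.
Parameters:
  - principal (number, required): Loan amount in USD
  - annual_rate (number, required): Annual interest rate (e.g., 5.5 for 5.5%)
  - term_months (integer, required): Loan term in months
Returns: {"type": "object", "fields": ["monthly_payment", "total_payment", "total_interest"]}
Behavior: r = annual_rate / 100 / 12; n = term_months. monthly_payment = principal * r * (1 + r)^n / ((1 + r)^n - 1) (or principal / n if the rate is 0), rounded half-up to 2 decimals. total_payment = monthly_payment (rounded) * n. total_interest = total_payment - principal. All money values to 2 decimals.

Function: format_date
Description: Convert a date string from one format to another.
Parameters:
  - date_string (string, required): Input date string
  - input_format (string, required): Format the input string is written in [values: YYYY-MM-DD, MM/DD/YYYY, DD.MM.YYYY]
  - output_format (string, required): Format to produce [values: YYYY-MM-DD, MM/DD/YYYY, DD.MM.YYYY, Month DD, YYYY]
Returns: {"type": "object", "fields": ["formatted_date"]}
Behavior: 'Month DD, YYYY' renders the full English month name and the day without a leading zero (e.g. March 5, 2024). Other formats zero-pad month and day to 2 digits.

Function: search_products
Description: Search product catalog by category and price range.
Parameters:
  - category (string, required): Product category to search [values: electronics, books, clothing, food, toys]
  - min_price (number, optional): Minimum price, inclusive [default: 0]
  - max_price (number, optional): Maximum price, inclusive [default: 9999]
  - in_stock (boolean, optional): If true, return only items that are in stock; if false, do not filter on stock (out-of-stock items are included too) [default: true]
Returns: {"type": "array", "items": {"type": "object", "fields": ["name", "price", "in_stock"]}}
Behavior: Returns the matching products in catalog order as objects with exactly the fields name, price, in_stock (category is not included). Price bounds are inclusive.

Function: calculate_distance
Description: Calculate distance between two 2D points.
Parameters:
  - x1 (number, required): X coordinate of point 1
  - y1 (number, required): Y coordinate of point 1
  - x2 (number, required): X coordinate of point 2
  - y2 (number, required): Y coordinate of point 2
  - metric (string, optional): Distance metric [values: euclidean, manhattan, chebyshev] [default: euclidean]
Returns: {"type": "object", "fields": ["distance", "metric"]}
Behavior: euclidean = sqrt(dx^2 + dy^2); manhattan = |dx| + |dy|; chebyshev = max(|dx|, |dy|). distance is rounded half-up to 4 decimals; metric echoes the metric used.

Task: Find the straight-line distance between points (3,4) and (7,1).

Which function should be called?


The task needs a function whose description is: Calculate distance between two 2D points.
calculate_distance


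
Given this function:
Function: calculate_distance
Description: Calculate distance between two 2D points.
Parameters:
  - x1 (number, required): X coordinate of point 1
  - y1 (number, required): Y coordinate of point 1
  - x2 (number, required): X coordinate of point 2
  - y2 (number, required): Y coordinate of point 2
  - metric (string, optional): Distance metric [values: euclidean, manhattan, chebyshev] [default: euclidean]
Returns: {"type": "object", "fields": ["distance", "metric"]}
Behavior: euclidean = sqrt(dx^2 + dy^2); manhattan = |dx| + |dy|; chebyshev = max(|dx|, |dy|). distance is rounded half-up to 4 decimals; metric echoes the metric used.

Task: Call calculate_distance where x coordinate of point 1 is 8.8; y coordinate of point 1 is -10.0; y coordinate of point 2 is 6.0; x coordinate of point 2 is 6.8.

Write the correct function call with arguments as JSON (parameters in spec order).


Mapping each described value to its parameter name:
  'X coordinate of point 1' -> x1 = 8.8
  'Y coordinate of point 1' -> y1 = -10.0
  'Y coordinate of point 2' -> y2 = 6.0
  'X coordinate of point 2' -> x2 = 6.8
calculate_distance({"x1": 8.8, "y1": -10.0, "x2": 6.8, "y2": 6.0})


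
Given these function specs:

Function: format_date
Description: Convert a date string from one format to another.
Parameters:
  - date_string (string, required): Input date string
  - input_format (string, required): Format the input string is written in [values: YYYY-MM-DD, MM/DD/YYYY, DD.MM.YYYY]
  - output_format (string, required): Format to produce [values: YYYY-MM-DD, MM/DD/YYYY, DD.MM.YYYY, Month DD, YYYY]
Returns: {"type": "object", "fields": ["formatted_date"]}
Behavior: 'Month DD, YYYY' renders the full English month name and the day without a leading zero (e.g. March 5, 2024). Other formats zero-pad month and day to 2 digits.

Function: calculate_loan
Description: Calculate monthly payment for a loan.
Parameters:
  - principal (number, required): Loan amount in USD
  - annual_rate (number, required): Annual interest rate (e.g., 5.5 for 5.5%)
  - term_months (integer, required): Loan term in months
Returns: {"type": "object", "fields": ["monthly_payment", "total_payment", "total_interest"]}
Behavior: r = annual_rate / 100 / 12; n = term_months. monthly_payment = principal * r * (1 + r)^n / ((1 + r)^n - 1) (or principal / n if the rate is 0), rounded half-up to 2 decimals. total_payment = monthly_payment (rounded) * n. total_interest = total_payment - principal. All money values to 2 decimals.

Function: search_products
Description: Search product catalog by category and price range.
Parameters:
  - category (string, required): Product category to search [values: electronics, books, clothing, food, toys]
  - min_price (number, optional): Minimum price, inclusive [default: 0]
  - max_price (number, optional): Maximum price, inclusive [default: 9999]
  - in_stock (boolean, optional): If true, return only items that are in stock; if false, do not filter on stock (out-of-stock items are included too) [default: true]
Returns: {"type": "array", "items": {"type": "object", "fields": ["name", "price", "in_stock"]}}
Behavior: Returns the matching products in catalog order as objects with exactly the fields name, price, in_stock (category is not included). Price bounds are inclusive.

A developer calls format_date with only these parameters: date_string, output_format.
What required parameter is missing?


Required parameters: date_string, input_format, output_format
Provided: date_string, output_format
Missing: input_format
input_format


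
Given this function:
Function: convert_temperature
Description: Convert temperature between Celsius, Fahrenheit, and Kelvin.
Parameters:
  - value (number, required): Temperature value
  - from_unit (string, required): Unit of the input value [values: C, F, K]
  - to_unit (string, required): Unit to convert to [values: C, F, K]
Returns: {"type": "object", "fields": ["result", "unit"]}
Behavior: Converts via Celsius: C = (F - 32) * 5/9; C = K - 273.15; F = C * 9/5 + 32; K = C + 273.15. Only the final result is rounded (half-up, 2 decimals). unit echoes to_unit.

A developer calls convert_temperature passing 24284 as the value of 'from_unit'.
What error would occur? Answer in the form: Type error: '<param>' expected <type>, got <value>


Spec: 'from_unit' is declared as string; 24284 is an integer.
Type error: 'from_unit' expected string, got 24284


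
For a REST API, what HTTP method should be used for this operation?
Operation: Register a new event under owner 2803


GET = read, POST = create, PUT = update/replace, DELETE = remove
This operation is a create.
POST


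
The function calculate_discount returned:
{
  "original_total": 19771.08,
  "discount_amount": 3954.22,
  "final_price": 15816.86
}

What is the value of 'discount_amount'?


3954.22


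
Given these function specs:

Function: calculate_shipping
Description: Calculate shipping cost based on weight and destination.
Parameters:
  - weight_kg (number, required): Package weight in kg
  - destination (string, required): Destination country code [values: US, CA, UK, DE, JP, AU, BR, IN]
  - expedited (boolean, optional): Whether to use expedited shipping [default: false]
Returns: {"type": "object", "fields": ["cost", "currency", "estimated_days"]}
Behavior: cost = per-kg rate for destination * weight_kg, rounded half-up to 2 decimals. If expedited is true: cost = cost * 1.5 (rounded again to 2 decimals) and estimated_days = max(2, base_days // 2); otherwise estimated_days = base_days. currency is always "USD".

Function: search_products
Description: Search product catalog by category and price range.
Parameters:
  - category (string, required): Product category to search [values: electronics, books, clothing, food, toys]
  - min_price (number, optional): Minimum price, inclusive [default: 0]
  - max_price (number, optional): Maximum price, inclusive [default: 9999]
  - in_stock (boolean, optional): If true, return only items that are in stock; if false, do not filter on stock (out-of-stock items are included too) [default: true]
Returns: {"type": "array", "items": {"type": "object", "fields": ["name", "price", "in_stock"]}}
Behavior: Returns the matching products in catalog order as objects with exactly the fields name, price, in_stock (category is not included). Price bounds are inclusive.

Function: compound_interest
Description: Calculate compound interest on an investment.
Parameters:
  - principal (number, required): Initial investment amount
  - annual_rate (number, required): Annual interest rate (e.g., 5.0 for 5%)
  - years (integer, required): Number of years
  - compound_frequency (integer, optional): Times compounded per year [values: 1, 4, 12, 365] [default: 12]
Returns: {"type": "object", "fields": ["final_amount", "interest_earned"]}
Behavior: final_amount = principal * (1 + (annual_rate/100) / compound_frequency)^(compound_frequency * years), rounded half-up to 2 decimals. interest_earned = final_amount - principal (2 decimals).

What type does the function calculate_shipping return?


The calculate_shipping spec declares Returns: {"type": "object", "fields": ["cost", "currency", "estimated_days"]}
Type:
object


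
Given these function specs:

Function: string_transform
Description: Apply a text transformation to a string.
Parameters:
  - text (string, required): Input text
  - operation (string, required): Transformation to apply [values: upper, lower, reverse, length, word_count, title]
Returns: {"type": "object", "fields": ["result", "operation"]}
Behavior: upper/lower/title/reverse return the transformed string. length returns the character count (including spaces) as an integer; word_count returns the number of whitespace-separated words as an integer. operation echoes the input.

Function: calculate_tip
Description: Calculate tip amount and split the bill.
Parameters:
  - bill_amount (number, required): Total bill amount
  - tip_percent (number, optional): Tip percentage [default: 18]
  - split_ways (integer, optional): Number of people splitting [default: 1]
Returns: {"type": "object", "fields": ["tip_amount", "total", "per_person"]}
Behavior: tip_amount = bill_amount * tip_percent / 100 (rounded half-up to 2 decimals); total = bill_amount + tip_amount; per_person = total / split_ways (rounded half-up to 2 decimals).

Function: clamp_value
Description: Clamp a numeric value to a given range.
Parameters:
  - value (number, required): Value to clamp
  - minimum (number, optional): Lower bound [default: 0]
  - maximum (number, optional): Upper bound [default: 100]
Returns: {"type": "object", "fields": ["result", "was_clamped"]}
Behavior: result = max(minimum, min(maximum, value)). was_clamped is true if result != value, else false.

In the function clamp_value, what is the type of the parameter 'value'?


The clamp_value spec declares:
  - value (number, required): Value to clamp
Type:
number


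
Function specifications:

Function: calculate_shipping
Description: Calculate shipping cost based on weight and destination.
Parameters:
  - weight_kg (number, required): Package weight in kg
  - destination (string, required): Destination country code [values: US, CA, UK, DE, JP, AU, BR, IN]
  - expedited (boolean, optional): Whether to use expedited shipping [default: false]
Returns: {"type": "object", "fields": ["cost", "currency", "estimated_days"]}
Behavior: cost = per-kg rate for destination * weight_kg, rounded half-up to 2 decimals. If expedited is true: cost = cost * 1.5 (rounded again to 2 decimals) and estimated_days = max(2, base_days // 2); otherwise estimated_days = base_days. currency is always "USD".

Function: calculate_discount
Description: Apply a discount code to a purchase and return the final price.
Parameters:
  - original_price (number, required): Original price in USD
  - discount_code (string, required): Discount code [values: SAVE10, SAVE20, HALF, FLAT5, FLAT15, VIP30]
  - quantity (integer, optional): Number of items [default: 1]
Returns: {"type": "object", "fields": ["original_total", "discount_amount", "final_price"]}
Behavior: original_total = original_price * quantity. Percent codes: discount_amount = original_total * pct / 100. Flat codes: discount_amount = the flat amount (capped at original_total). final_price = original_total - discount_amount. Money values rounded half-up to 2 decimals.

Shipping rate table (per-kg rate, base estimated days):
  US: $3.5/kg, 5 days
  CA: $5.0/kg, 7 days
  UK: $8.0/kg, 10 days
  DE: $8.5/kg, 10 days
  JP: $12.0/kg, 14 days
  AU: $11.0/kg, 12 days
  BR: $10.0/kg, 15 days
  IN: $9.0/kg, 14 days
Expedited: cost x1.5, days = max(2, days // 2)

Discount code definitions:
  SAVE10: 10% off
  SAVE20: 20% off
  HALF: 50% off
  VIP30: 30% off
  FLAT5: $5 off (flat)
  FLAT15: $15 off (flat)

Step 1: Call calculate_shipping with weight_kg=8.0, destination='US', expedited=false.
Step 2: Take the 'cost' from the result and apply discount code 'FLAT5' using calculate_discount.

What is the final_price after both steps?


Step 1: calculate_shipping(weight_kg=8.0, destination=US, expedited=false)
  Rate for US: $3.5/kg, base 5 days
  cost = 3.5 * 8.0 = 28 -> 28.00
  expedited not set/false: estimated_days = 5
  -> cost = 28.00 USD
Step 2: calculate_discount(original_price=28.0, discount_code=FLAT5, quantity=1)
  original_total = 28.0 * 1 = 28.00
  FLAT5 = $5 flat: discount_amount = min(5.00, 28.00) = 5.00
  final_price = 28.00 - 5.00 = 23.00
  -> final_price = 23.00
$23.00


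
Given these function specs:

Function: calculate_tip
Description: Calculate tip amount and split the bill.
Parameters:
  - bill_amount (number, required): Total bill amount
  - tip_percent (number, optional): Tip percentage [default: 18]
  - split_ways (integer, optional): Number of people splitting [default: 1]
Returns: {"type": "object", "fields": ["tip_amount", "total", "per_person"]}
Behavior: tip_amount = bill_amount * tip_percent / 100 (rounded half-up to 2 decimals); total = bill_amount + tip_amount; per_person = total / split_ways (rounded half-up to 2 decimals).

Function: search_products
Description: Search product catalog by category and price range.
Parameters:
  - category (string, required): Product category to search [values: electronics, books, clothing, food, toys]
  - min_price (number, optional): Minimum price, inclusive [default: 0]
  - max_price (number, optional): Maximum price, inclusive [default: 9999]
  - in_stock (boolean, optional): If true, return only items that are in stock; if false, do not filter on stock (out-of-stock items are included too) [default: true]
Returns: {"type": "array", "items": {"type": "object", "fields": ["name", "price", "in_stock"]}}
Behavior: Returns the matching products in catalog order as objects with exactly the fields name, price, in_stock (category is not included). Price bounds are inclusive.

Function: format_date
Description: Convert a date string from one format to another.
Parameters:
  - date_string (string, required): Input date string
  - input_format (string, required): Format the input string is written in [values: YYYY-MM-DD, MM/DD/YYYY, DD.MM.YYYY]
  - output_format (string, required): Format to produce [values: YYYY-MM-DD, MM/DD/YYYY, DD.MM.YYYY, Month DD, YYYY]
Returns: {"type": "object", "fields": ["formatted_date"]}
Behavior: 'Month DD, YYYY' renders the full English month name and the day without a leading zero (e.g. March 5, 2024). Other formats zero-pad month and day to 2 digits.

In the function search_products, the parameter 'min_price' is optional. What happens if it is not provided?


The search_products spec declares:
  - min_price (number, optional): Minimum price, inclusive [default: 0]
It defaults to 0


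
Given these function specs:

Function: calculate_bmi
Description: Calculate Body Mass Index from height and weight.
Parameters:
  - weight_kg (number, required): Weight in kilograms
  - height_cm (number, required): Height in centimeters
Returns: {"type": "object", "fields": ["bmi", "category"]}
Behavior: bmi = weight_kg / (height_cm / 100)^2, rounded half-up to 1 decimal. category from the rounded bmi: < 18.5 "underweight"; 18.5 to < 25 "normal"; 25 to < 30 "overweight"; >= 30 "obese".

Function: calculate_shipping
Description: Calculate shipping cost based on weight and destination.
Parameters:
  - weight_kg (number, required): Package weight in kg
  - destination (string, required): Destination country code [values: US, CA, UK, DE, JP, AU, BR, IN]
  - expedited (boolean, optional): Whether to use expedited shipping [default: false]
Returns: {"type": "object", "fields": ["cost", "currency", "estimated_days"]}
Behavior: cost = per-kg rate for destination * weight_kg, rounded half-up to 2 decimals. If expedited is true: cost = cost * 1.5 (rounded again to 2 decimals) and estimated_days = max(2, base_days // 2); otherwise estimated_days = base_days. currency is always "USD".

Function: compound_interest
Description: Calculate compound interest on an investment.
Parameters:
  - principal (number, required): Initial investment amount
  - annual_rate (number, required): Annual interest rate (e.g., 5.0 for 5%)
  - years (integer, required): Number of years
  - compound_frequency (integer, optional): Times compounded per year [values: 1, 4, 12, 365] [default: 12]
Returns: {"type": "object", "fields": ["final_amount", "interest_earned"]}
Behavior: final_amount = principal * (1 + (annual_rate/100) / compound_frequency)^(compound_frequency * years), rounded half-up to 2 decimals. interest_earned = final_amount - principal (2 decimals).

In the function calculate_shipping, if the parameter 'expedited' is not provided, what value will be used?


The calculate_shipping spec declares:
  - expedited (boolean, optional): Whether to use expedited shipping [default: false]
Default:
false


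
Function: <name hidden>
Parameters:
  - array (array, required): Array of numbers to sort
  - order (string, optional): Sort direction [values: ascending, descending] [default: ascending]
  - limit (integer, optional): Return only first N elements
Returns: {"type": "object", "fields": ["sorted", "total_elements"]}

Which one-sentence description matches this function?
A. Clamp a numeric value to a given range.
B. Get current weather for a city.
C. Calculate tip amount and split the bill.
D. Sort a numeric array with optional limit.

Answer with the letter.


Parameters array, order, limit and return ["sorted", "total_elements"] fit: Sort a numeric array with optional limit.
D


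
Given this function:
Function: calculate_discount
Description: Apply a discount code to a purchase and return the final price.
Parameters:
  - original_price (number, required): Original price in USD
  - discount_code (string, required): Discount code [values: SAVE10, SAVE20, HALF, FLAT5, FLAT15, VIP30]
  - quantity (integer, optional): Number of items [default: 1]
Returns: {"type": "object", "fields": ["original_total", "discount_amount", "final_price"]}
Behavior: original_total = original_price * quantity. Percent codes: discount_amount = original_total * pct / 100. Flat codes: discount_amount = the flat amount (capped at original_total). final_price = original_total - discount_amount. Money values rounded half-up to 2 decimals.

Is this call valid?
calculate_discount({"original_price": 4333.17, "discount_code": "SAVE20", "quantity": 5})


Checking all required parameters present and types match... All valid.
Valid


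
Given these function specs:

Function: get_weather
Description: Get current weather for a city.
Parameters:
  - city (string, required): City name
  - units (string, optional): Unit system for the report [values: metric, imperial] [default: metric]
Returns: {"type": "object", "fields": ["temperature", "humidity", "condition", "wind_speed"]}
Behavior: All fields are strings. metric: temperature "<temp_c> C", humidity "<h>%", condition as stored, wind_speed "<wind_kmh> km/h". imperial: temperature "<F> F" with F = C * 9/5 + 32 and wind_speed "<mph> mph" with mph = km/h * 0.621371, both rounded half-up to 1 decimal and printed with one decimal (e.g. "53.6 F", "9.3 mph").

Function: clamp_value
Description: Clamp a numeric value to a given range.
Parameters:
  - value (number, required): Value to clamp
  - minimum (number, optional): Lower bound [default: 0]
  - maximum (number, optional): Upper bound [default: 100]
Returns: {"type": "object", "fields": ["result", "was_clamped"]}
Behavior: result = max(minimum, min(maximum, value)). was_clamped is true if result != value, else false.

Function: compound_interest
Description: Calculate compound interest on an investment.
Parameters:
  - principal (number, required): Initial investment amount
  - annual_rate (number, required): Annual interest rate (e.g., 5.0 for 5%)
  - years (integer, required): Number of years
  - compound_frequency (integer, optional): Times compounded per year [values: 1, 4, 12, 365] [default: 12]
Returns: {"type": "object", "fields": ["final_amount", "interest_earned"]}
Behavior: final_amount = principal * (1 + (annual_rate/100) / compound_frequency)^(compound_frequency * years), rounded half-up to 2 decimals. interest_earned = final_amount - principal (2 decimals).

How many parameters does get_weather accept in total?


Parameters of get_weather: city (required), units (optional)
Total:
2


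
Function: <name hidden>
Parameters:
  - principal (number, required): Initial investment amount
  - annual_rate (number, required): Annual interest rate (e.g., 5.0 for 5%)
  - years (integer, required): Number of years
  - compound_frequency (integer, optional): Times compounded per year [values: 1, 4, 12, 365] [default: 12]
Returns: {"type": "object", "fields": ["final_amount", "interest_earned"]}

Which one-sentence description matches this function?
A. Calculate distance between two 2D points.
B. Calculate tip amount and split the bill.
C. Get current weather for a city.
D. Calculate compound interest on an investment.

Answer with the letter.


Parameters principal, annual_rate, years, compound_frequency and return ["final_amount", "interest_earned"] fit: Calculate compound interest on an investment.
D


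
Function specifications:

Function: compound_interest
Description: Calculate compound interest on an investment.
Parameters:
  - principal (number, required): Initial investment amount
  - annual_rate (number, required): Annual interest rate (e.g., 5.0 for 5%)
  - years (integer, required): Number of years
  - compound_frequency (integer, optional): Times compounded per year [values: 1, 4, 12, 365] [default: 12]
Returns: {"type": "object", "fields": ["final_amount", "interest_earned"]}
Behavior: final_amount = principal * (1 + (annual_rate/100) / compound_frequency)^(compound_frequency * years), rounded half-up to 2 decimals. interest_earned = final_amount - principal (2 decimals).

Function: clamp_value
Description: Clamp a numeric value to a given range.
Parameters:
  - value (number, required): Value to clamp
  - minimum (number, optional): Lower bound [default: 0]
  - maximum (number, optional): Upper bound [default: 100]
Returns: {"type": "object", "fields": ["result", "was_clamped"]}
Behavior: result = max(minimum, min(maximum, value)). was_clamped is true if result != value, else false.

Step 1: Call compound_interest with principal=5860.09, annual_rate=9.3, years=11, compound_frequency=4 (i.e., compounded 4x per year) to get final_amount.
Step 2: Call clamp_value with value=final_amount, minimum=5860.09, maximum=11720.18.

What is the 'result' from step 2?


Step 1: compound_interest
  rate per period = 9.3/100/4 = 0.02325 (keep full precision); periods = 4 * 11 = 44
  (1 + 0.02325)^44 = 2.74914183
  final_amount = 5860.09 * 2.74914183 = 16110.218547 -> 16110.22
  interest_earned = 16110.22 - 5860.09 = 10250.13
  -> final_amount = 16110.22
Step 2: clamp_value(value=16110.22, minimum=5860.09, maximum=11720.18)
  result = max(5860.09, min(11720.18, 16110.22)) = max(5860.09, 11720.18) = 11720.18
  was_clamped = (11720.18 != 16110.22) = true
  -> result = 11720.18
11720.18


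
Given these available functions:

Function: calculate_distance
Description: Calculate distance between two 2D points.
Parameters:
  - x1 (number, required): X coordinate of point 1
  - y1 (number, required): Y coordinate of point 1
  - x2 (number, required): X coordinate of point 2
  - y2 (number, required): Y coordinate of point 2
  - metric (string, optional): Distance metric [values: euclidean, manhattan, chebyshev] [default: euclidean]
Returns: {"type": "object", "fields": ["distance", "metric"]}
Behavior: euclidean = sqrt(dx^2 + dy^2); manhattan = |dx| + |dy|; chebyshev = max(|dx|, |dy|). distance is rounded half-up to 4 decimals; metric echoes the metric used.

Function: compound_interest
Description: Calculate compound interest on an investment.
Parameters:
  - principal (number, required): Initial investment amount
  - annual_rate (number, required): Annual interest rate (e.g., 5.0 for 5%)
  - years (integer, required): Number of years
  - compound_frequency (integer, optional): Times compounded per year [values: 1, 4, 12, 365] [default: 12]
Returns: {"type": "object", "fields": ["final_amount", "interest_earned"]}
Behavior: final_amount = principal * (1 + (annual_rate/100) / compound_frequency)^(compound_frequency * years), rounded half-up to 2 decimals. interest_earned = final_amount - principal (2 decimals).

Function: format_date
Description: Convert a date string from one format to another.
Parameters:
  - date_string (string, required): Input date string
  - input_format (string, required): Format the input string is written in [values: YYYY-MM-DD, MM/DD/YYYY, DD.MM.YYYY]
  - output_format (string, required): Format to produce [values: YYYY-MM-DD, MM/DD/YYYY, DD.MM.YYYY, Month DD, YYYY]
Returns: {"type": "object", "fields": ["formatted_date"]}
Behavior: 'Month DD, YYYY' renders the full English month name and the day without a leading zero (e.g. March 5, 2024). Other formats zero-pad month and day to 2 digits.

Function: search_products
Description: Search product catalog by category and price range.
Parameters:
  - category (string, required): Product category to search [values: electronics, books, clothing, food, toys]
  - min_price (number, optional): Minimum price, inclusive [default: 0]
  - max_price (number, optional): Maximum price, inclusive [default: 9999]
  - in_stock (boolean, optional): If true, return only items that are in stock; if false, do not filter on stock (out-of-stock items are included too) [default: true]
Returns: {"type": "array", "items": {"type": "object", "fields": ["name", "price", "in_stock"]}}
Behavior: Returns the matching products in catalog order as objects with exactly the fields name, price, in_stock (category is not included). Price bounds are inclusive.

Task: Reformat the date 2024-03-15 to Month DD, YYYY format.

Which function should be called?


The task needs a function whose description is: Convert a date string from one format to another.
format_date


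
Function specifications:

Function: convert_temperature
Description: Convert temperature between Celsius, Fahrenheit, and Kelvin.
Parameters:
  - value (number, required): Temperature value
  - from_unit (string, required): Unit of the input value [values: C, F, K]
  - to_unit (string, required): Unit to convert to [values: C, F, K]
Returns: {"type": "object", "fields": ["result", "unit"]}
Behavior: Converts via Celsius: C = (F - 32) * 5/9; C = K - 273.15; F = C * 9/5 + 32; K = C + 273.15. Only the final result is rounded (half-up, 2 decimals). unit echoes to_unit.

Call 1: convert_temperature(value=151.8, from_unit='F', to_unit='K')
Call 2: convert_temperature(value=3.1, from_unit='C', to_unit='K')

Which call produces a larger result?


Call 1:
  To C: (151.8 - 32) * 5/9 = 66.555556
  To K: 66.555556 + 273.15 = 339.705556
  Round to 2 decimals: 339.71
  -> 339.71 K
Call 2:
  Input already in C: 3.1
  To K: 3.1 + 273.15 = 276.25
  Round to 2 decimals: 276.25
  -> 276.25 K
Call 1 (339.71 K)
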